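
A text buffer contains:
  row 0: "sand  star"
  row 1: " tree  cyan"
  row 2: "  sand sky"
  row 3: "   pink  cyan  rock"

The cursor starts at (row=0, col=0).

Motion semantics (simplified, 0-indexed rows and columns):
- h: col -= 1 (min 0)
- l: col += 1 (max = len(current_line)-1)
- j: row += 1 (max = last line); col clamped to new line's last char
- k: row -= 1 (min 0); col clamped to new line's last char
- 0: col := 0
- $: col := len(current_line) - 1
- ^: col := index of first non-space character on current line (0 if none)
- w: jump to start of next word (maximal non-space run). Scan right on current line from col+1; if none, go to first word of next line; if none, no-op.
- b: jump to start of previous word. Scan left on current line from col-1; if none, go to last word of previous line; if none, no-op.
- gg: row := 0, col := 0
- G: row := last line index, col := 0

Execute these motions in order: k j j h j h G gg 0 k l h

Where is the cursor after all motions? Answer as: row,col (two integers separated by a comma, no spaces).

After 1 (k): row=0 col=0 char='s'
After 2 (j): row=1 col=0 char='_'
After 3 (j): row=2 col=0 char='_'
After 4 (h): row=2 col=0 char='_'
After 5 (j): row=3 col=0 char='_'
After 6 (h): row=3 col=0 char='_'
After 7 (G): row=3 col=0 char='_'
After 8 (gg): row=0 col=0 char='s'
After 9 (0): row=0 col=0 char='s'
After 10 (k): row=0 col=0 char='s'
After 11 (l): row=0 col=1 char='a'
After 12 (h): row=0 col=0 char='s'

Answer: 0,0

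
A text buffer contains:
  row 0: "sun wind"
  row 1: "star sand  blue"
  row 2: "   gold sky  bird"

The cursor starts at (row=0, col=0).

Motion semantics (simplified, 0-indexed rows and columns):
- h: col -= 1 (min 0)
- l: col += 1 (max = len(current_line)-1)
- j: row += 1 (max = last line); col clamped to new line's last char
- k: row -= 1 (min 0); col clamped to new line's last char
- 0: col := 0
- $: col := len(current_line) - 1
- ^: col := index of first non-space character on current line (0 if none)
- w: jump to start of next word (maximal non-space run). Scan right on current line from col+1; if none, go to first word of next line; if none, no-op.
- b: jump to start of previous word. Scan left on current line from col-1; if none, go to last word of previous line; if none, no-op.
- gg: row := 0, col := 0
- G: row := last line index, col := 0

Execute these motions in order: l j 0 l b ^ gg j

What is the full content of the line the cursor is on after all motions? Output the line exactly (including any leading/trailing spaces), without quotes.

Answer: star sand  blue

Derivation:
After 1 (l): row=0 col=1 char='u'
After 2 (j): row=1 col=1 char='t'
After 3 (0): row=1 col=0 char='s'
After 4 (l): row=1 col=1 char='t'
After 5 (b): row=1 col=0 char='s'
After 6 (^): row=1 col=0 char='s'
After 7 (gg): row=0 col=0 char='s'
After 8 (j): row=1 col=0 char='s'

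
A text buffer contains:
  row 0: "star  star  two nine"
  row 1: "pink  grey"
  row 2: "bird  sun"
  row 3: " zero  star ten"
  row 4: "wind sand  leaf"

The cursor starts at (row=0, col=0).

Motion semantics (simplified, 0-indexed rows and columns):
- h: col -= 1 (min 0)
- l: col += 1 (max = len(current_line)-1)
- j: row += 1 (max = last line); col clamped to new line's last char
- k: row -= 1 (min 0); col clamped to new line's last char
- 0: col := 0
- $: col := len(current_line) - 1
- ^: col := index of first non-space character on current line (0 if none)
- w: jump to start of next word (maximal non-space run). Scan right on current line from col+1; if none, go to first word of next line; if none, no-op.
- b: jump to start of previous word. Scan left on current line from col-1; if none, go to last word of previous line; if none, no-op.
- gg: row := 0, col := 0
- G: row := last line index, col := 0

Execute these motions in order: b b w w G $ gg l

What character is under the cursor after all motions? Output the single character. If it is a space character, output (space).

Answer: t

Derivation:
After 1 (b): row=0 col=0 char='s'
After 2 (b): row=0 col=0 char='s'
After 3 (w): row=0 col=6 char='s'
After 4 (w): row=0 col=12 char='t'
After 5 (G): row=4 col=0 char='w'
After 6 ($): row=4 col=14 char='f'
After 7 (gg): row=0 col=0 char='s'
After 8 (l): row=0 col=1 char='t'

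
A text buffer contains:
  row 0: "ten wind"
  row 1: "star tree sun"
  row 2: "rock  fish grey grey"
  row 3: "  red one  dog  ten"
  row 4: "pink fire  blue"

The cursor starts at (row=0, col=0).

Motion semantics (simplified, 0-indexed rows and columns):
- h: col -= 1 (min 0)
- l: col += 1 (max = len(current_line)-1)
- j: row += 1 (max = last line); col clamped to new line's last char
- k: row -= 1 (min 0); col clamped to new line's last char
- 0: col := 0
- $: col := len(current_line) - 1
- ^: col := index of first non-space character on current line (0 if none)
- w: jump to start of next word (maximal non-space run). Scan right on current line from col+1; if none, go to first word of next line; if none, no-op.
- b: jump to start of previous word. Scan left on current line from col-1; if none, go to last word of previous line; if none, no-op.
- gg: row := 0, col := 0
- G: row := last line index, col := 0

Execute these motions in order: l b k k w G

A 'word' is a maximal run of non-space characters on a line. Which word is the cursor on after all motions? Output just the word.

Answer: pink

Derivation:
After 1 (l): row=0 col=1 char='e'
After 2 (b): row=0 col=0 char='t'
After 3 (k): row=0 col=0 char='t'
After 4 (k): row=0 col=0 char='t'
After 5 (w): row=0 col=4 char='w'
After 6 (G): row=4 col=0 char='p'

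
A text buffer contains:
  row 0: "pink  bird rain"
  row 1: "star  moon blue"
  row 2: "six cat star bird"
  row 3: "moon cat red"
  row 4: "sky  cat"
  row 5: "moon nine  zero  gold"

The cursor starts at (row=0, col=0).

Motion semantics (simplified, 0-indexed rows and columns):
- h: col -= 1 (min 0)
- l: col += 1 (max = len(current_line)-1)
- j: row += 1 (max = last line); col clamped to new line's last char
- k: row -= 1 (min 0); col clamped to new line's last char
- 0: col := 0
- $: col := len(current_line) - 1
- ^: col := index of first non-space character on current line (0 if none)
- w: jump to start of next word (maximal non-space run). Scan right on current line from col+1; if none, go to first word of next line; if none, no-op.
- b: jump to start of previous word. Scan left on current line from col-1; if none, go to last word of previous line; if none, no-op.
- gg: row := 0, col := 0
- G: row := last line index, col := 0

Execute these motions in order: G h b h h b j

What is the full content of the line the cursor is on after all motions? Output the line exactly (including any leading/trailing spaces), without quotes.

Answer: moon nine  zero  gold

Derivation:
After 1 (G): row=5 col=0 char='m'
After 2 (h): row=5 col=0 char='m'
After 3 (b): row=4 col=5 char='c'
After 4 (h): row=4 col=4 char='_'
After 5 (h): row=4 col=3 char='_'
After 6 (b): row=4 col=0 char='s'
After 7 (j): row=5 col=0 char='m'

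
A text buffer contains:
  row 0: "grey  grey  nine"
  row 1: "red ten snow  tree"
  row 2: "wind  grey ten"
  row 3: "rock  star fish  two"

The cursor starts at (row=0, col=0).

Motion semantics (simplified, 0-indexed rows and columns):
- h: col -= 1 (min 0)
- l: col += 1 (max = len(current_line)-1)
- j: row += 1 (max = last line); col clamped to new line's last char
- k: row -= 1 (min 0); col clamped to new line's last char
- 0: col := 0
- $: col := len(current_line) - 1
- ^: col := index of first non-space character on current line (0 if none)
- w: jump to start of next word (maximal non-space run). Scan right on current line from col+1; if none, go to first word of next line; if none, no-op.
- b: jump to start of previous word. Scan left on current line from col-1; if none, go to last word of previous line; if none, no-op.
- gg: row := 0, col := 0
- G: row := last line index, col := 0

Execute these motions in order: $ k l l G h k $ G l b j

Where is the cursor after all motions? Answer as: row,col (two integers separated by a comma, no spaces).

After 1 ($): row=0 col=15 char='e'
After 2 (k): row=0 col=15 char='e'
After 3 (l): row=0 col=15 char='e'
After 4 (l): row=0 col=15 char='e'
After 5 (G): row=3 col=0 char='r'
After 6 (h): row=3 col=0 char='r'
After 7 (k): row=2 col=0 char='w'
After 8 ($): row=2 col=13 char='n'
After 9 (G): row=3 col=0 char='r'
After 10 (l): row=3 col=1 char='o'
After 11 (b): row=3 col=0 char='r'
After 12 (j): row=3 col=0 char='r'

Answer: 3,0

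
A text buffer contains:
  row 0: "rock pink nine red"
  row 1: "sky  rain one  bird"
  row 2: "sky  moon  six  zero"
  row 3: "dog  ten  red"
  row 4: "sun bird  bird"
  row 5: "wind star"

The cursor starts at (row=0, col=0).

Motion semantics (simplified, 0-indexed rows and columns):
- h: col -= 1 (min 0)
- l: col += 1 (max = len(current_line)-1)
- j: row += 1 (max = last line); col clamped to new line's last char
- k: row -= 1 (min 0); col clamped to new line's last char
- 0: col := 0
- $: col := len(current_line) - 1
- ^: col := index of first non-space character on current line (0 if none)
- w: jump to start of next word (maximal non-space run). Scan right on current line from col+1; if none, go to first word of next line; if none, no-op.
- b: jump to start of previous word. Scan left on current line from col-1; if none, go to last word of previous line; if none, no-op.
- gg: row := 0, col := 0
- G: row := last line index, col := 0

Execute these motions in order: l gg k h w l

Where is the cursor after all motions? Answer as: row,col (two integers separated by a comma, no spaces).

Answer: 0,6

Derivation:
After 1 (l): row=0 col=1 char='o'
After 2 (gg): row=0 col=0 char='r'
After 3 (k): row=0 col=0 char='r'
After 4 (h): row=0 col=0 char='r'
After 5 (w): row=0 col=5 char='p'
After 6 (l): row=0 col=6 char='i'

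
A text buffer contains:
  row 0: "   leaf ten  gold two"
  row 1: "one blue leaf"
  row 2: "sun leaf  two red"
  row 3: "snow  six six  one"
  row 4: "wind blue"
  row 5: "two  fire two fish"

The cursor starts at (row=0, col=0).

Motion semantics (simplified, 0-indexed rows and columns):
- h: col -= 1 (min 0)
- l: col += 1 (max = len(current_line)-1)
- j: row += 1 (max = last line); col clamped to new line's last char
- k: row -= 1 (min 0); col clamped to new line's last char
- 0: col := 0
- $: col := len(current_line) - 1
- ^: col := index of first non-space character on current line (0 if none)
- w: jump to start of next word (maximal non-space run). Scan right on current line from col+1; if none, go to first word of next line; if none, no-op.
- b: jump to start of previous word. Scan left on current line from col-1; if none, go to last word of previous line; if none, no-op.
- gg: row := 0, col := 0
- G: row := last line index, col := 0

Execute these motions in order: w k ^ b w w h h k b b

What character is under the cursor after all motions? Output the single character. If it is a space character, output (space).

Answer: l

Derivation:
After 1 (w): row=0 col=3 char='l'
After 2 (k): row=0 col=3 char='l'
After 3 (^): row=0 col=3 char='l'
After 4 (b): row=0 col=3 char='l'
After 5 (w): row=0 col=8 char='t'
After 6 (w): row=0 col=13 char='g'
After 7 (h): row=0 col=12 char='_'
After 8 (h): row=0 col=11 char='_'
After 9 (k): row=0 col=11 char='_'
After 10 (b): row=0 col=8 char='t'
After 11 (b): row=0 col=3 char='l'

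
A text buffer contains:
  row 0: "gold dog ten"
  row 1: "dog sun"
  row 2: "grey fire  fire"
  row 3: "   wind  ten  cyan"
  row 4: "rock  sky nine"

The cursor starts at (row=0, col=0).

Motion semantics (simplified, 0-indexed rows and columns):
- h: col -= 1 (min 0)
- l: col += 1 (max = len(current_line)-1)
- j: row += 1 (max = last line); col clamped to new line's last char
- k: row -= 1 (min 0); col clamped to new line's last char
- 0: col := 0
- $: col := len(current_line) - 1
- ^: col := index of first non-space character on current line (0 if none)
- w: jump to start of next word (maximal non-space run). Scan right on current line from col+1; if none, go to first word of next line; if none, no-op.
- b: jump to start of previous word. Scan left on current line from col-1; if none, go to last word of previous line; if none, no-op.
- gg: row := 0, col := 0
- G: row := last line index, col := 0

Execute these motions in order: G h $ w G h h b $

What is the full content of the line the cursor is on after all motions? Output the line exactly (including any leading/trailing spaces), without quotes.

After 1 (G): row=4 col=0 char='r'
After 2 (h): row=4 col=0 char='r'
After 3 ($): row=4 col=13 char='e'
After 4 (w): row=4 col=13 char='e'
After 5 (G): row=4 col=0 char='r'
After 6 (h): row=4 col=0 char='r'
After 7 (h): row=4 col=0 char='r'
After 8 (b): row=3 col=14 char='c'
After 9 ($): row=3 col=17 char='n'

Answer:    wind  ten  cyan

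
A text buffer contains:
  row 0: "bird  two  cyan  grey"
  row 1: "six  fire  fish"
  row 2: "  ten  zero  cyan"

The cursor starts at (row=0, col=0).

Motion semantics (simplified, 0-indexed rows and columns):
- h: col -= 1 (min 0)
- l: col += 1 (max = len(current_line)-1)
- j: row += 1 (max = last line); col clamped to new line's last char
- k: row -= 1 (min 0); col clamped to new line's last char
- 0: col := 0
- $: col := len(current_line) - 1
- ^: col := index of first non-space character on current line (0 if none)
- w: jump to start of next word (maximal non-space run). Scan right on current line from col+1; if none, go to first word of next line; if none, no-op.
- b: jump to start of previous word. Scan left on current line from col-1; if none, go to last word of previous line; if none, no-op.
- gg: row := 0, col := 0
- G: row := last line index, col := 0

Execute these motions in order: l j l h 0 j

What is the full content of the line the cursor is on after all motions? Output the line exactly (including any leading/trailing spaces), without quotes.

After 1 (l): row=0 col=1 char='i'
After 2 (j): row=1 col=1 char='i'
After 3 (l): row=1 col=2 char='x'
After 4 (h): row=1 col=1 char='i'
After 5 (0): row=1 col=0 char='s'
After 6 (j): row=2 col=0 char='_'

Answer:   ten  zero  cyan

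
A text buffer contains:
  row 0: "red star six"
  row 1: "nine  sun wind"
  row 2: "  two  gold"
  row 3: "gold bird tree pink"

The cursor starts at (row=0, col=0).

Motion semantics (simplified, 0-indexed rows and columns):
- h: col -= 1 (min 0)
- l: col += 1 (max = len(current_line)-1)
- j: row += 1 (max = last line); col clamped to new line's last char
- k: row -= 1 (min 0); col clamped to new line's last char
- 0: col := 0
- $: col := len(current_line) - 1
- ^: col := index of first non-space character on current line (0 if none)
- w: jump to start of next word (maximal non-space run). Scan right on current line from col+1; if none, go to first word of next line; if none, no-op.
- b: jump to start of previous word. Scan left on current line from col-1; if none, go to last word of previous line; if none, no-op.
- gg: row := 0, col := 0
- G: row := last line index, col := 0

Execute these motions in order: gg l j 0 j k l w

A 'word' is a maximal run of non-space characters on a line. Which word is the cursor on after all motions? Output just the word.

Answer: sun

Derivation:
After 1 (gg): row=0 col=0 char='r'
After 2 (l): row=0 col=1 char='e'
After 3 (j): row=1 col=1 char='i'
After 4 (0): row=1 col=0 char='n'
After 5 (j): row=2 col=0 char='_'
After 6 (k): row=1 col=0 char='n'
After 7 (l): row=1 col=1 char='i'
After 8 (w): row=1 col=6 char='s'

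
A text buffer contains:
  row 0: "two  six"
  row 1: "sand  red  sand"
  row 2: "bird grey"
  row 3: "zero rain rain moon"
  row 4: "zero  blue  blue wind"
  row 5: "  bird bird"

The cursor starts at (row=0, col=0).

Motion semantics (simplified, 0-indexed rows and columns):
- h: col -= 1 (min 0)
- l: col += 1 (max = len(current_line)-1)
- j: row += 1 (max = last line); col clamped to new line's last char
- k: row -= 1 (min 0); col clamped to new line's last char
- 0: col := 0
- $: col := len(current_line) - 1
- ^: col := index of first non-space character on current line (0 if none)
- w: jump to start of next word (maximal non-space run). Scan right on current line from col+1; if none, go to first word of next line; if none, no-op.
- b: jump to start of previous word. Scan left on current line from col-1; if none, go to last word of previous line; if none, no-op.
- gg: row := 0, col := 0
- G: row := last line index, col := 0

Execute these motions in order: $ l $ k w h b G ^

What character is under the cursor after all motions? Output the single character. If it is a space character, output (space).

Answer: b

Derivation:
After 1 ($): row=0 col=7 char='x'
After 2 (l): row=0 col=7 char='x'
After 3 ($): row=0 col=7 char='x'
After 4 (k): row=0 col=7 char='x'
After 5 (w): row=1 col=0 char='s'
After 6 (h): row=1 col=0 char='s'
After 7 (b): row=0 col=5 char='s'
After 8 (G): row=5 col=0 char='_'
After 9 (^): row=5 col=2 char='b'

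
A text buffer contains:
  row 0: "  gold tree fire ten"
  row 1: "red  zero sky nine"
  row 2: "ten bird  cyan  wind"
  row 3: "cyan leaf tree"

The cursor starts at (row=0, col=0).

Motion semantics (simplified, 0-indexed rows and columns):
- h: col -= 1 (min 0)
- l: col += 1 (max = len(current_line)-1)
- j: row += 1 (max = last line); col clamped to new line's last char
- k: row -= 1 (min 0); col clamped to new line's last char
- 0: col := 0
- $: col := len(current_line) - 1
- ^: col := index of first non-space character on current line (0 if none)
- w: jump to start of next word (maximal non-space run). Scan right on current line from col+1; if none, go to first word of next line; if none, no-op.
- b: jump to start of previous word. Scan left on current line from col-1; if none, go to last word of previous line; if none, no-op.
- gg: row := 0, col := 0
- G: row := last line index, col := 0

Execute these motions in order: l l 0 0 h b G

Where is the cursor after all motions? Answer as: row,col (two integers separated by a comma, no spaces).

Answer: 3,0

Derivation:
After 1 (l): row=0 col=1 char='_'
After 2 (l): row=0 col=2 char='g'
After 3 (0): row=0 col=0 char='_'
After 4 (0): row=0 col=0 char='_'
After 5 (h): row=0 col=0 char='_'
After 6 (b): row=0 col=0 char='_'
After 7 (G): row=3 col=0 char='c'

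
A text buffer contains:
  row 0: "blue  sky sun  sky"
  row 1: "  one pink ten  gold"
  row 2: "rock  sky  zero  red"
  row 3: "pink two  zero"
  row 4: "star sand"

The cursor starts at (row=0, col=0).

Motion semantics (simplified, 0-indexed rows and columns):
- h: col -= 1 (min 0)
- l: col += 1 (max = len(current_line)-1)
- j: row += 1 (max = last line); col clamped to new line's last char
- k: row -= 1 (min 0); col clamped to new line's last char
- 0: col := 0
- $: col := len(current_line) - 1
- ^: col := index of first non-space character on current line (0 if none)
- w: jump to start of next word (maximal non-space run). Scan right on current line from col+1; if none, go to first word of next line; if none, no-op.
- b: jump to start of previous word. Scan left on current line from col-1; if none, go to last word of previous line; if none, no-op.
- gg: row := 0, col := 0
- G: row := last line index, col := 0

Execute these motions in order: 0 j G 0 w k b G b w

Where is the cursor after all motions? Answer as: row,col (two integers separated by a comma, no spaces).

After 1 (0): row=0 col=0 char='b'
After 2 (j): row=1 col=0 char='_'
After 3 (G): row=4 col=0 char='s'
After 4 (0): row=4 col=0 char='s'
After 5 (w): row=4 col=5 char='s'
After 6 (k): row=3 col=5 char='t'
After 7 (b): row=3 col=0 char='p'
After 8 (G): row=4 col=0 char='s'
After 9 (b): row=3 col=10 char='z'
After 10 (w): row=4 col=0 char='s'

Answer: 4,0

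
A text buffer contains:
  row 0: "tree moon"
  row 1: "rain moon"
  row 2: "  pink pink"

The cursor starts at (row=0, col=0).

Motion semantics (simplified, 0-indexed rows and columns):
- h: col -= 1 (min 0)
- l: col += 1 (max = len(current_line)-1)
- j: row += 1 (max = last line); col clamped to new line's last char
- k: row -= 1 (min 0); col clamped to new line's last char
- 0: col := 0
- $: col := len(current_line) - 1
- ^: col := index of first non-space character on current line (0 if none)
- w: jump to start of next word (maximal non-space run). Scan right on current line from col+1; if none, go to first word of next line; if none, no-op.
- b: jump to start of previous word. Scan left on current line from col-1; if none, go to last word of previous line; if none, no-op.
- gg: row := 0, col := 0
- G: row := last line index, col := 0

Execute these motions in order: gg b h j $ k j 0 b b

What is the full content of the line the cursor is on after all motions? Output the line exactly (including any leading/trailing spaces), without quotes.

Answer: tree moon

Derivation:
After 1 (gg): row=0 col=0 char='t'
After 2 (b): row=0 col=0 char='t'
After 3 (h): row=0 col=0 char='t'
After 4 (j): row=1 col=0 char='r'
After 5 ($): row=1 col=8 char='n'
After 6 (k): row=0 col=8 char='n'
After 7 (j): row=1 col=8 char='n'
After 8 (0): row=1 col=0 char='r'
After 9 (b): row=0 col=5 char='m'
After 10 (b): row=0 col=0 char='t'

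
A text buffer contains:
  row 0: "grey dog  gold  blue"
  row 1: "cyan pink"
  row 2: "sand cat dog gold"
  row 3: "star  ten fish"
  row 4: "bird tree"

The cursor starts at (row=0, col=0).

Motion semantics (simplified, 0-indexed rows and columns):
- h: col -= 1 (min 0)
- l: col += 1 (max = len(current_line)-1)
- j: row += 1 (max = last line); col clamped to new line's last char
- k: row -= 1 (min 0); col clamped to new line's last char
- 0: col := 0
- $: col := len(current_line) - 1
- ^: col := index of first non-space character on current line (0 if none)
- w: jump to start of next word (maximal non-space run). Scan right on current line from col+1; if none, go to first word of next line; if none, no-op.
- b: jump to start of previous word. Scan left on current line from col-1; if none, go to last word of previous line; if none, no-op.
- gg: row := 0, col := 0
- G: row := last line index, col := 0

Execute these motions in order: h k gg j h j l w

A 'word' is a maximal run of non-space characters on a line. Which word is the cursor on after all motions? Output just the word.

Answer: cat

Derivation:
After 1 (h): row=0 col=0 char='g'
After 2 (k): row=0 col=0 char='g'
After 3 (gg): row=0 col=0 char='g'
After 4 (j): row=1 col=0 char='c'
After 5 (h): row=1 col=0 char='c'
After 6 (j): row=2 col=0 char='s'
After 7 (l): row=2 col=1 char='a'
After 8 (w): row=2 col=5 char='c'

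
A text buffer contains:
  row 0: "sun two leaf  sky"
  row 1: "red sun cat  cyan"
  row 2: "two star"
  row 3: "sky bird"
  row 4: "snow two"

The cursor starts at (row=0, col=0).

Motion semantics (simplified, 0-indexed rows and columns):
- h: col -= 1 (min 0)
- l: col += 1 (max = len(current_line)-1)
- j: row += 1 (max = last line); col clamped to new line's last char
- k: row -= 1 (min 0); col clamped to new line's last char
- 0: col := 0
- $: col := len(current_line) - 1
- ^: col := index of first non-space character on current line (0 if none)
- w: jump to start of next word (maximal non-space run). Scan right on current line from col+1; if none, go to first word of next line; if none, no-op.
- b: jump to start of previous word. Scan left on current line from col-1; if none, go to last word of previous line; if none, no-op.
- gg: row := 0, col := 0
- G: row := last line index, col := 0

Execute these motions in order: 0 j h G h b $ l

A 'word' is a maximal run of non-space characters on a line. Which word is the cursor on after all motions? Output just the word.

After 1 (0): row=0 col=0 char='s'
After 2 (j): row=1 col=0 char='r'
After 3 (h): row=1 col=0 char='r'
After 4 (G): row=4 col=0 char='s'
After 5 (h): row=4 col=0 char='s'
After 6 (b): row=3 col=4 char='b'
After 7 ($): row=3 col=7 char='d'
After 8 (l): row=3 col=7 char='d'

Answer: bird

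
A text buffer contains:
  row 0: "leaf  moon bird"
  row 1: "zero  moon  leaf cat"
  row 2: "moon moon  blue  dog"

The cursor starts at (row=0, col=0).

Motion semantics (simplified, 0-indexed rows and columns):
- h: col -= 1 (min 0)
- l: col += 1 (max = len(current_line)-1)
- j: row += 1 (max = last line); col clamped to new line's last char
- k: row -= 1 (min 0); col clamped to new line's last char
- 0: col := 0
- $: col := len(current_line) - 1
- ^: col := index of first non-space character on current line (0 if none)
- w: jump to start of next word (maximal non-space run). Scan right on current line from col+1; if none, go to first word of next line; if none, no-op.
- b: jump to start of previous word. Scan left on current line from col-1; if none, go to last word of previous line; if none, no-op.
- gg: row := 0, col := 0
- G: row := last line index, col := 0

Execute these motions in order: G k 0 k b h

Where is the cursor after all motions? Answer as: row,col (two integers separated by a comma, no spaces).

After 1 (G): row=2 col=0 char='m'
After 2 (k): row=1 col=0 char='z'
After 3 (0): row=1 col=0 char='z'
After 4 (k): row=0 col=0 char='l'
After 5 (b): row=0 col=0 char='l'
After 6 (h): row=0 col=0 char='l'

Answer: 0,0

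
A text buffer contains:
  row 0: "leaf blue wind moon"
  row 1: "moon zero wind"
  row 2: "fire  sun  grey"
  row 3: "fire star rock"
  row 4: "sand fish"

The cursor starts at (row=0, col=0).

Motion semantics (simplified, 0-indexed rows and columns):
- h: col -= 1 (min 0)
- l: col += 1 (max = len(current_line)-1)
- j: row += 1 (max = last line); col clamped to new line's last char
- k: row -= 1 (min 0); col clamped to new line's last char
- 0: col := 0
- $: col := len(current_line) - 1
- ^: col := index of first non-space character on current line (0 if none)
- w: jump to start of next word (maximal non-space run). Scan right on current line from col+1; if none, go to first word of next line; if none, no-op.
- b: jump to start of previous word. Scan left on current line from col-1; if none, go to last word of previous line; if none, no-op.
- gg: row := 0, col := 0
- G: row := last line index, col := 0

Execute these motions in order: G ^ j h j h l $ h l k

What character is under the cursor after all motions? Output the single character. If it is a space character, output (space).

Answer: r

Derivation:
After 1 (G): row=4 col=0 char='s'
After 2 (^): row=4 col=0 char='s'
After 3 (j): row=4 col=0 char='s'
After 4 (h): row=4 col=0 char='s'
After 5 (j): row=4 col=0 char='s'
After 6 (h): row=4 col=0 char='s'
After 7 (l): row=4 col=1 char='a'
After 8 ($): row=4 col=8 char='h'
After 9 (h): row=4 col=7 char='s'
After 10 (l): row=4 col=8 char='h'
After 11 (k): row=3 col=8 char='r'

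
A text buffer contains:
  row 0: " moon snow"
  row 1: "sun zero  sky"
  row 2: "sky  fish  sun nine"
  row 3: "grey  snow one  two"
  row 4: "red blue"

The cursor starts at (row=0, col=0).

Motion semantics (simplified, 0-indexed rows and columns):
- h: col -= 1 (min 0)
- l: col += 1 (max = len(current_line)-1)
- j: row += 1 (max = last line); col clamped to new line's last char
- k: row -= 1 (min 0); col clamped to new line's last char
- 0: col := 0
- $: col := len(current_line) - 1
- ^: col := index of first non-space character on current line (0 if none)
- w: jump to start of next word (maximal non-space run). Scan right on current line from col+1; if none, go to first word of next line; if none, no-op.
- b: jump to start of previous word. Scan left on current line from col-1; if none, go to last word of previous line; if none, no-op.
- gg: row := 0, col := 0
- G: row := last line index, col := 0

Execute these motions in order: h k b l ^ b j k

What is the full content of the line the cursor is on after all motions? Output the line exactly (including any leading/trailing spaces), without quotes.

Answer:  moon snow

Derivation:
After 1 (h): row=0 col=0 char='_'
After 2 (k): row=0 col=0 char='_'
After 3 (b): row=0 col=0 char='_'
After 4 (l): row=0 col=1 char='m'
After 5 (^): row=0 col=1 char='m'
After 6 (b): row=0 col=1 char='m'
After 7 (j): row=1 col=1 char='u'
After 8 (k): row=0 col=1 char='m'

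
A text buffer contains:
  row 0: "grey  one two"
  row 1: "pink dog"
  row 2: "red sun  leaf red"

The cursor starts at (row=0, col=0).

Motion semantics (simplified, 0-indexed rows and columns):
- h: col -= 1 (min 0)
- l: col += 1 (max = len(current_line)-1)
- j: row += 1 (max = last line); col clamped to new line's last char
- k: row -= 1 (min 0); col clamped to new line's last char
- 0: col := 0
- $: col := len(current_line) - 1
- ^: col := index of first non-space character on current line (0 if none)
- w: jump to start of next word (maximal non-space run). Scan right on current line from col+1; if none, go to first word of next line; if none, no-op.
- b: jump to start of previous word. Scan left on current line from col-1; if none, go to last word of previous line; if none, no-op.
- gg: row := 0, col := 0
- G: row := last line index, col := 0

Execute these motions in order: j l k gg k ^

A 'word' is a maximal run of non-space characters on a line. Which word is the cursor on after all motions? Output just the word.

Answer: grey

Derivation:
After 1 (j): row=1 col=0 char='p'
After 2 (l): row=1 col=1 char='i'
After 3 (k): row=0 col=1 char='r'
After 4 (gg): row=0 col=0 char='g'
After 5 (k): row=0 col=0 char='g'
After 6 (^): row=0 col=0 char='g'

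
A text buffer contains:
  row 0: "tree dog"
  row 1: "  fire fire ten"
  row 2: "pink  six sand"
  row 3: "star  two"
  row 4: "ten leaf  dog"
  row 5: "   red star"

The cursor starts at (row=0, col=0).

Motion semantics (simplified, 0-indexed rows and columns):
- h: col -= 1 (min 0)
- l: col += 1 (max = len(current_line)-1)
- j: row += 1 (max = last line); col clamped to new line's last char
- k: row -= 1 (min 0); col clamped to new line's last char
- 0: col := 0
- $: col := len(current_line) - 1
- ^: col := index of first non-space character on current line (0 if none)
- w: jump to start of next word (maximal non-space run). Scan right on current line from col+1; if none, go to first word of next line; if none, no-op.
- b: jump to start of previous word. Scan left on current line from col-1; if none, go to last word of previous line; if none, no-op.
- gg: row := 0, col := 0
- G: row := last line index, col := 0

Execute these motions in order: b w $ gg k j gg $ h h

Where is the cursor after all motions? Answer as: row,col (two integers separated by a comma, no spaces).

After 1 (b): row=0 col=0 char='t'
After 2 (w): row=0 col=5 char='d'
After 3 ($): row=0 col=7 char='g'
After 4 (gg): row=0 col=0 char='t'
After 5 (k): row=0 col=0 char='t'
After 6 (j): row=1 col=0 char='_'
After 7 (gg): row=0 col=0 char='t'
After 8 ($): row=0 col=7 char='g'
After 9 (h): row=0 col=6 char='o'
After 10 (h): row=0 col=5 char='d'

Answer: 0,5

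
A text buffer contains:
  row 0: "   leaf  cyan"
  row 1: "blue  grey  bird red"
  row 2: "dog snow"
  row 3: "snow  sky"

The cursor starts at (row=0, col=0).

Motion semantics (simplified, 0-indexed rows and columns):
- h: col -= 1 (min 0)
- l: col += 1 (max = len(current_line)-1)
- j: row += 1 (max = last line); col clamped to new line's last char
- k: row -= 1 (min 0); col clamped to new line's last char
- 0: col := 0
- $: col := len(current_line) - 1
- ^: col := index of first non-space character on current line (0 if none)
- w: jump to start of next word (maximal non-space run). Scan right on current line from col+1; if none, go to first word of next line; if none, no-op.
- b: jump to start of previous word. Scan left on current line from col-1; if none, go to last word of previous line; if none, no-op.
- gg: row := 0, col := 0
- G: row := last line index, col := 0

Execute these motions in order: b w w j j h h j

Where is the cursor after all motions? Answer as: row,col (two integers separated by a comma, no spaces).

Answer: 3,5

Derivation:
After 1 (b): row=0 col=0 char='_'
After 2 (w): row=0 col=3 char='l'
After 3 (w): row=0 col=9 char='c'
After 4 (j): row=1 col=9 char='y'
After 5 (j): row=2 col=7 char='w'
After 6 (h): row=2 col=6 char='o'
After 7 (h): row=2 col=5 char='n'
After 8 (j): row=3 col=5 char='_'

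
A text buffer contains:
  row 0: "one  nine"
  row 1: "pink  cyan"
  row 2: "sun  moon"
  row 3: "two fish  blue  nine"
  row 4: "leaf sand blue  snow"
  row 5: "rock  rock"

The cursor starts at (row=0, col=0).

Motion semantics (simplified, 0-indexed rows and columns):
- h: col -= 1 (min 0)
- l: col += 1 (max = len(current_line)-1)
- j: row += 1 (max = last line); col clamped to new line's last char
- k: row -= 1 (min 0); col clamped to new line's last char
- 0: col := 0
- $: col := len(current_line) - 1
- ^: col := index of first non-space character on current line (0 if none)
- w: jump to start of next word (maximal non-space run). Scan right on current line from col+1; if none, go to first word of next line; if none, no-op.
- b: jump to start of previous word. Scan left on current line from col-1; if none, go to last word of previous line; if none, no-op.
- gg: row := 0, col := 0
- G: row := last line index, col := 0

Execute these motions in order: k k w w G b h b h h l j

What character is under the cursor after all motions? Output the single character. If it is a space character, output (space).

Answer: k

Derivation:
After 1 (k): row=0 col=0 char='o'
After 2 (k): row=0 col=0 char='o'
After 3 (w): row=0 col=5 char='n'
After 4 (w): row=1 col=0 char='p'
After 5 (G): row=5 col=0 char='r'
After 6 (b): row=4 col=16 char='s'
After 7 (h): row=4 col=15 char='_'
After 8 (b): row=4 col=10 char='b'
After 9 (h): row=4 col=9 char='_'
After 10 (h): row=4 col=8 char='d'
After 11 (l): row=4 col=9 char='_'
After 12 (j): row=5 col=9 char='k'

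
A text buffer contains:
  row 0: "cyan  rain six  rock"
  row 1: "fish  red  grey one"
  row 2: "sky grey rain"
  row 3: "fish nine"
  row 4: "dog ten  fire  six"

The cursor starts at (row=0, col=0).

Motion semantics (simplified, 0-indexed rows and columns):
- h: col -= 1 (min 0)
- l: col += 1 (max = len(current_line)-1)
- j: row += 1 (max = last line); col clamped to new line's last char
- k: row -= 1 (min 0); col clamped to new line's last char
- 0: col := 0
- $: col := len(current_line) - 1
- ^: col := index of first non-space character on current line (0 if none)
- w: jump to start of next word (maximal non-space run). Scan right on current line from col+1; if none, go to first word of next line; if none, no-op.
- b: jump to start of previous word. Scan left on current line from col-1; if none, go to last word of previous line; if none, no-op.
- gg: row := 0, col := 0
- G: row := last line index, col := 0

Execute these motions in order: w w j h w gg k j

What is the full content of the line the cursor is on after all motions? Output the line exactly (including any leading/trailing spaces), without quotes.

Answer: fish  red  grey one

Derivation:
After 1 (w): row=0 col=6 char='r'
After 2 (w): row=0 col=11 char='s'
After 3 (j): row=1 col=11 char='g'
After 4 (h): row=1 col=10 char='_'
After 5 (w): row=1 col=11 char='g'
After 6 (gg): row=0 col=0 char='c'
After 7 (k): row=0 col=0 char='c'
After 8 (j): row=1 col=0 char='f'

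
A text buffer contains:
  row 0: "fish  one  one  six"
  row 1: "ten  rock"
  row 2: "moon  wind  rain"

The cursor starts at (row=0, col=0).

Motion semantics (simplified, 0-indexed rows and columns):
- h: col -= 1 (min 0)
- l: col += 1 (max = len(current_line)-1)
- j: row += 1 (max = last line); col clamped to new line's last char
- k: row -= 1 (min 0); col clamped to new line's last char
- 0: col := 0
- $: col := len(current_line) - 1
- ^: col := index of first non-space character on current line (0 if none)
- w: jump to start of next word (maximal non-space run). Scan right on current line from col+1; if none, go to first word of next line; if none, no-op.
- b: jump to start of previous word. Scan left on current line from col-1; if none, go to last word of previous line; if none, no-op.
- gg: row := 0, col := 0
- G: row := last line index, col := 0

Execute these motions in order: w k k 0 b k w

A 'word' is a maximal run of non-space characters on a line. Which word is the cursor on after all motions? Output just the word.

Answer: one

Derivation:
After 1 (w): row=0 col=6 char='o'
After 2 (k): row=0 col=6 char='o'
After 3 (k): row=0 col=6 char='o'
After 4 (0): row=0 col=0 char='f'
After 5 (b): row=0 col=0 char='f'
After 6 (k): row=0 col=0 char='f'
After 7 (w): row=0 col=6 char='o'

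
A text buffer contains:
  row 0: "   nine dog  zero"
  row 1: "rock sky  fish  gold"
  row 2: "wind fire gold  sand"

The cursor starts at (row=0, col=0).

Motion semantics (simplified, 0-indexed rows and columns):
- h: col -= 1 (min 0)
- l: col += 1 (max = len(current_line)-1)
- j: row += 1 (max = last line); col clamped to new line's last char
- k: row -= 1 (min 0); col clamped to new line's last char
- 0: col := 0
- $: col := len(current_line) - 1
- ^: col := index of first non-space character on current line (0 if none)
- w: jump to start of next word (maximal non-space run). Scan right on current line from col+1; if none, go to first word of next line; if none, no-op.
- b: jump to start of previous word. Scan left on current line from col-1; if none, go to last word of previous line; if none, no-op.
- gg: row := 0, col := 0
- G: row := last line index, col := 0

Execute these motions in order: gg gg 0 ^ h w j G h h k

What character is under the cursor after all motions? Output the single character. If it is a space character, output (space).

Answer: r

Derivation:
After 1 (gg): row=0 col=0 char='_'
After 2 (gg): row=0 col=0 char='_'
After 3 (0): row=0 col=0 char='_'
After 4 (^): row=0 col=3 char='n'
After 5 (h): row=0 col=2 char='_'
After 6 (w): row=0 col=3 char='n'
After 7 (j): row=1 col=3 char='k'
After 8 (G): row=2 col=0 char='w'
After 9 (h): row=2 col=0 char='w'
After 10 (h): row=2 col=0 char='w'
After 11 (k): row=1 col=0 char='r'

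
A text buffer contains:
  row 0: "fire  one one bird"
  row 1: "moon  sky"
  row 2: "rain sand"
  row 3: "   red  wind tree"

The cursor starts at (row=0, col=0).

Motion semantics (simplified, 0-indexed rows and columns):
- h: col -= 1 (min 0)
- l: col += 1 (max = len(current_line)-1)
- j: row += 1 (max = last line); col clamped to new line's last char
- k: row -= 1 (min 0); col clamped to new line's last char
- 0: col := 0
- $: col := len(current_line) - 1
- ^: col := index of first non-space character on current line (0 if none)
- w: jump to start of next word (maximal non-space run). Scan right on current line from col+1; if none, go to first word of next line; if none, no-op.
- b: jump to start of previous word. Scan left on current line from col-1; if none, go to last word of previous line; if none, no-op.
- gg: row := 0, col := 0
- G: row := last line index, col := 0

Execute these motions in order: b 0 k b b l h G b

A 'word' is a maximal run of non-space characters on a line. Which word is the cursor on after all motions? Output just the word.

After 1 (b): row=0 col=0 char='f'
After 2 (0): row=0 col=0 char='f'
After 3 (k): row=0 col=0 char='f'
After 4 (b): row=0 col=0 char='f'
After 5 (b): row=0 col=0 char='f'
After 6 (l): row=0 col=1 char='i'
After 7 (h): row=0 col=0 char='f'
After 8 (G): row=3 col=0 char='_'
After 9 (b): row=2 col=5 char='s'

Answer: sand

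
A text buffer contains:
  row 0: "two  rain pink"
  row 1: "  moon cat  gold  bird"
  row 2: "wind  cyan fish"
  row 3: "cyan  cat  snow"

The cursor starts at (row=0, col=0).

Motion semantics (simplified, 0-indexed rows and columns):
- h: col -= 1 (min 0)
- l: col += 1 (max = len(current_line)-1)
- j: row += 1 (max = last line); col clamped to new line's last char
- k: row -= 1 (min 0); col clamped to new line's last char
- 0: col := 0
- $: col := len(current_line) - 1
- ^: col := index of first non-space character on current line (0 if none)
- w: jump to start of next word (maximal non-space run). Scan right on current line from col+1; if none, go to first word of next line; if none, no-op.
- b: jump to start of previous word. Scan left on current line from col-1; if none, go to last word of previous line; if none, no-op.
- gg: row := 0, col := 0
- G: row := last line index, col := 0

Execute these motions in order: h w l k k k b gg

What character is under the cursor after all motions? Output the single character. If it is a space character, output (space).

After 1 (h): row=0 col=0 char='t'
After 2 (w): row=0 col=5 char='r'
After 3 (l): row=0 col=6 char='a'
After 4 (k): row=0 col=6 char='a'
After 5 (k): row=0 col=6 char='a'
After 6 (k): row=0 col=6 char='a'
After 7 (b): row=0 col=5 char='r'
After 8 (gg): row=0 col=0 char='t'

Answer: t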